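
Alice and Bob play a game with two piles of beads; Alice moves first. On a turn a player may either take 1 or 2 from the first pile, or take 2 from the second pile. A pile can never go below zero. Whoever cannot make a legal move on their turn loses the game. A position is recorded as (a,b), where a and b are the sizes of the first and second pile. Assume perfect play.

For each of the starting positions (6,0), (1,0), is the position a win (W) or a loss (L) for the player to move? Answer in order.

Use the standard recursion: the mover loses at a terminal position; elsewhere, the mover wins exactly when some move hands the opponent an L position.
No move ever increases a pile, so every position that can arise here has a ≤ 6 and b ≤ 0; it is enough to label the cells with 0 ≤ a ≤ 6 and 0 ≤ b ≤ 0.
Every move lowers a or b (never raises either), so fill the grid row by row in increasing a, and left to right within a row: each cell's successors are then already labelled.
      b=0
a=0:    L
a=1:    W
a=2:    W
a=3:    L
a=4:    W
a=5:    W
a=6:    L
Cells with no legal move (terminal, hence L): (0,0).
The remaining L cells, each justified by listing all of its moves:
(3,0): moves to (2,0)(W), (1,0)(W); every one is W ⇒ L
(6,0): moves to (5,0)(W), (4,0)(W); every one is W ⇒ L
Every other cell has at least one move into one of the L cells above, so it is W.
(6,0): one of the L cells justified above, so L
(1,0): the move to (0,0) reaches an L cell, so W

(6,0): L, (1,0): W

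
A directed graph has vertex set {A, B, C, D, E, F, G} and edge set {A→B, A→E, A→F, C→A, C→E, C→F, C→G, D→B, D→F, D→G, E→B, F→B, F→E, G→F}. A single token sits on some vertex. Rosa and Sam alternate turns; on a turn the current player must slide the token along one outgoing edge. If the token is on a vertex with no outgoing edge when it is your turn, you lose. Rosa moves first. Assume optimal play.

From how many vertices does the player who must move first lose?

Work bottom-up. With no move the player to move loses. Otherwise the position is W if at least one move leads to an L position for the opponent, and L if every move leads to a W.
Every edge goes from a vertex to one that appears earlier in the order B, E, F, A, G, C, D, so processing vertices in that order labels each vertex after all of its successors.
B: no outgoing edge → L
E: can move to B, which is L ⇒ W
F: can move to B, which is L ⇒ W
A: can move to B, which is L ⇒ W
G: the only move is to F(W), a W ⇒ L
C: can move to G, which is L ⇒ W
D: can move to G, which is L ⇒ W
The L vertices are B, G; that is 2 in all.

2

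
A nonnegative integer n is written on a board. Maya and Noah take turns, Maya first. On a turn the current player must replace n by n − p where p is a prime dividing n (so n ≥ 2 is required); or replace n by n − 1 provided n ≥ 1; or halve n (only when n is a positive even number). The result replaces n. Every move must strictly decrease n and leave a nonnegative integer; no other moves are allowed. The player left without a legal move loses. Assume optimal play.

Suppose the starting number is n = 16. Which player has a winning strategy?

Label each position W (a win for the player to move) or L (a loss). A position with no legal move is L; any other position is W exactly when some move reaches an L, and L when every move reaches a W.
n=0: no move → L
n=1: can move to 0, which is L ⇒ W
n=2: can move to 0, which is L ⇒ W
n=3: can move to 0, which is L ⇒ W
n=4: moves to 2(W), 3(W); every one is W ⇒ L
n=5: can move to 0, which is L ⇒ W
n=6: can move to 4, which is L ⇒ W
n=7: can move to 0, which is L ⇒ W
n=8: can move to 4, which is L ⇒ W
n=9: moves to 6(W), 8(W); every one is W ⇒ L
n=10: can move to 9, which is L ⇒ W
n=11: can move to 0, which is L ⇒ W
n=12: can move to 9, which is L ⇒ W
n=13: can move to 0, which is L ⇒ W
n=14: moves to 7(W), 12(W), 13(W); every one is W ⇒ L
n=15: can move to 14, which is L ⇒ W
n=16: can move to 14, which is L ⇒ W
From 16 Maya can move to 14, reaching an L position.

Maya wins.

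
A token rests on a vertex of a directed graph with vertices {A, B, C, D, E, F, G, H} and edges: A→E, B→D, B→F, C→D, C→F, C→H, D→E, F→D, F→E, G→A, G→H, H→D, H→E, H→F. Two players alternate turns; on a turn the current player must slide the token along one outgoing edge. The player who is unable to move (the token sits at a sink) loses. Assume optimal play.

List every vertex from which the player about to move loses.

Build the W/L table. Terminal = L. A non-terminal position is W if it has a move to some L; otherwise it is L.
Every edge goes from a vertex to one that appears earlier in the order E, D, F, H, C, A, G, B, so processing vertices in that order labels each vertex after all of its successors.
E: no outgoing edge → L
D: →E(L), so W
F: →E(L), so W
H: →E(L), so W
C: →H(W), F(W), D(W) — all W, so L
A: →E(L), so W
G: →A(W), H(W) — all W, so L
B: →F(W), D(W) — all W, so L
The losing starting vertices are exactly the entries labelled L in this table (4 of them).

B, C, E, G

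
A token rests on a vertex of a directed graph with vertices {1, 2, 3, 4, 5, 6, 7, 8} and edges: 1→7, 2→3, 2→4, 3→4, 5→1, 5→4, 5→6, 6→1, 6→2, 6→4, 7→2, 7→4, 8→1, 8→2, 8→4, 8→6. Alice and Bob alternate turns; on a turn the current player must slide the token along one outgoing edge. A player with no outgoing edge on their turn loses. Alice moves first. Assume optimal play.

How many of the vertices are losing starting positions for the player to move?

2

Compute win/loss labels from the base case upward. A position with no move is L. Any other position is W if it can reach an L in one move, else L.
Every edge goes from a vertex to one that appears earlier in the order 4, 3, 2, 7, 1, 6, 5, 8, so processing vertices in that order labels each vertex after all of its successors.
4: no outgoing edge → L
3: can move to 4, which is L ⇒ W
2: can move to 4, which is L ⇒ W
7: can move to 4, which is L ⇒ W
1: the only move is to 7(W), a W ⇒ L
6: can move to 1, which is L ⇒ W
5: can move to 1, which is L ⇒ W
8: can move to 1, which is L ⇒ W
The L vertices are 1, 4; that is 2 in all.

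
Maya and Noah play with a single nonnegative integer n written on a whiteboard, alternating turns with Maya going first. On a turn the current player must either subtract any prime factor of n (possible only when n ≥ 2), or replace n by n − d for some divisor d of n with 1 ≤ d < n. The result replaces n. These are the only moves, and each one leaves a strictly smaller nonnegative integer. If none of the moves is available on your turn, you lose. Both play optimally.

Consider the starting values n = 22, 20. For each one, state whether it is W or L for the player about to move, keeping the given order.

22: W, 20: L

Positions with no move are L. A position that does have a move is losing for the player to move precisely when every available move leads to a winning position for the opponent. Fill in the labels:
n=0: no move → L
n=1: no move → L
n=2: W (go to 0, an L position)
n=3: W (go to 0, an L position)
n=4: L (options 2(W), 3(W) are all W)
n=5: W (go to 0, an L position)
n=6: W (go to 4, an L position)
n=7: W (go to 0, an L position)
n=8: W (go to 4, an L position)
n=9: L (options 6(W), 8(W) are all W)
n=10: W (go to 9, an L position)
n=11: W (go to 0, an L position)
n=12: W (go to 9, an L position)
n=13: W (go to 0, an L position)
n=14: L (options 7(W), 12(W), 13(W) are all W)
n=15: W (go to 14, an L position)
n=16: W (go to 14, an L position)
n=17: W (go to 0, an L position)
n=18: W (go to 9, an L position)
n=19: W (go to 0, an L position)
n=20: L (options 10(W), 15(W), 16(W), 18(W), 19(W) are all W)
n=21: W (go to 14, an L position)
n=22: W (go to 20, an L position)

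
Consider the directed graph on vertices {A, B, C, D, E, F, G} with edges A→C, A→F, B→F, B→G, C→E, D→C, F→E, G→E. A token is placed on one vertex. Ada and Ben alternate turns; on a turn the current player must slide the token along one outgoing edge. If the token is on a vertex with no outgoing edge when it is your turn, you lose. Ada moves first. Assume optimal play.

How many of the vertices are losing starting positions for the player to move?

4

Classify positions by backward induction: terminal positions (no move available) are L. From any other position, the mover wins iff some move reaches an L.
Every edge goes from a vertex to one that appears earlier in the order E, C, F, A, G, B, D, so processing vertices in that order labels each vertex after all of its successors.
E: no outgoing edge → L
C: W (go to E, an L position)
F: W (go to E, an L position)
A: L (options F(W), C(W) are all W)
G: W (go to E, an L position)
B: L (options G(W), F(W) are all W)
D: L (sole option C(W) is W)
The L vertices are A, B, D, E; that is 4 in all.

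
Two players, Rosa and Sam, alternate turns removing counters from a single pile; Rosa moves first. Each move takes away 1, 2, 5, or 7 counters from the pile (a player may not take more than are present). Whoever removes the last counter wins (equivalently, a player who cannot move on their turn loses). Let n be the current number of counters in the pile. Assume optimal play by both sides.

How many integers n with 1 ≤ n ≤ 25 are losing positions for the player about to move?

Work bottom-up. With no move the player to move loses. Otherwise the position is W if at least one move leads to an L position for the opponent, and L if every move leads to a W.
n=0: no move → L
n=1: can move to 0, which is L ⇒ W
n=2: can move to 0, which is L ⇒ W
n=3: moves to 2(W), 1(W); every one is W ⇒ L
n=4: can move to 3, which is L ⇒ W
n=5: can move to 3, which is L ⇒ W
n=6: moves to 5(W), 4(W), 1(W); every one is W ⇒ L
n=7: can move to 6, which is L ⇒ W
n=8: can move to 6, which is L ⇒ W
n=9: moves to 8(W), 7(W), 4(W), 2(W); every one is W ⇒ L
n=10: can move to 9, which is L ⇒ W
n=11: can move to 9, which is L ⇒ W
n=12: moves to 11(W), 10(W), 7(W), 5(W); every one is W ⇒ L
n=13: can move to 12, which is L ⇒ W
n=14: can move to 12, which is L ⇒ W
n=15: moves to 14(W), 13(W), 10(W), 8(W); every one is W ⇒ L
n=16: can move to 15, which is L ⇒ W
n=17: can move to 15, which is L ⇒ W
n=18: moves to 17(W), 16(W), 13(W), 11(W); every one is W ⇒ L
n=19: can move to 18, which is L ⇒ W
n=20: can move to 18, which is L ⇒ W
n=21: moves to 20(W), 19(W), 16(W), 14(W); every one is W ⇒ L
n=22: can move to 21, which is L ⇒ W
n=23: can move to 21, which is L ⇒ W
n=24: moves to 23(W), 22(W), 19(W), 17(W); every one is W ⇒ L
n=25: can move to 24, which is L ⇒ W
L entries with 1 ≤ n ≤ 25 (n=0 is outside the asked range and is not counted): n = 3, 6, 9, 12, 15, 18, 21, 24; that makes 8.

8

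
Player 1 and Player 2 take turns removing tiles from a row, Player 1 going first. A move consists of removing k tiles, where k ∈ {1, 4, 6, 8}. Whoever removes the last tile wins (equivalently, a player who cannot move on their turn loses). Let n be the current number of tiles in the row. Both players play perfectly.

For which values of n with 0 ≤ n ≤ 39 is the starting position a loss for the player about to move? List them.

0, 2, 5, 7, 12, 14, 17, 19, 24, 26, 29, 31, 36, 38

Work bottom-up. With no move the player to move loses. Otherwise the position is W if at least one move leads to an L position for the opponent, and L if every move leads to a W.
n=0: no move → L
n=1: can move to 0, which is L ⇒ W
n=2: the only move is to 1(W), a W ⇒ L
n=3: can move to 2, which is L ⇒ W
n=4: can move to 0, which is L ⇒ W
n=5: moves to 4(W), 1(W); every one is W ⇒ L
n=6: can move to 5, which is L ⇒ W
n=7: moves to 6(W), 3(W), 1(W); every one is W ⇒ L
n=8: can move to 7, which is L ⇒ W
n=9: can move to 5, which is L ⇒ W
n=10: can move to 2, which is L ⇒ W
n=11: can move to 7, which is L ⇒ W
n=12: moves to 11(W), 8(W), 6(W), 4(W); every one is W ⇒ L
n=13: can move to 12, which is L ⇒ W
n=14: moves to 13(W), 10(W), 8(W), 6(W); every one is W ⇒ L
n=15: can move to 14, which is L ⇒ W
n=16: can move to 12, which is L ⇒ W
n=17: moves to 16(W), 13(W), 11(W), 9(W); every one is W ⇒ L
n=18: can move to 17, which is L ⇒ W
n=19: moves to 18(W), 15(W), 13(W), 11(W); every one is W ⇒ L
n=20: can move to 19, which is L ⇒ W
n=21: can move to 17, which is L ⇒ W
n=22: can move to 14, which is L ⇒ W
n=23: can move to 19, which is L ⇒ W
n=24: moves to 23(W), 20(W), 18(W), 16(W); every one is W ⇒ L
n=25: can move to 24, which is L ⇒ W
n=26: moves to 25(W), 22(W), 20(W), 18(W); every one is W ⇒ L
n=27: can move to 26, which is L ⇒ W
n=28: can move to 24, which is L ⇒ W
n=29: moves to 28(W), 25(W), 23(W), 21(W); every one is W ⇒ L
n=30: can move to 29, which is L ⇒ W
n=31: moves to 30(W), 27(W), 25(W), 23(W); every one is W ⇒ L
n=32: can move to 31, which is L ⇒ W
n=33: can move to 29, which is L ⇒ W
n=34: can move to 26, which is L ⇒ W
n=35: can move to 31, which is L ⇒ W
n=36: moves to 35(W), 32(W), 30(W), 28(W); every one is W ⇒ L
n=37: can move to 36, which is L ⇒ W
n=38: moves to 37(W), 34(W), 32(W), 30(W); every one is W ⇒ L
n=39: can move to 38, which is L ⇒ W
Reading off the rows marked L gives the requested list; there are 14 such values of n.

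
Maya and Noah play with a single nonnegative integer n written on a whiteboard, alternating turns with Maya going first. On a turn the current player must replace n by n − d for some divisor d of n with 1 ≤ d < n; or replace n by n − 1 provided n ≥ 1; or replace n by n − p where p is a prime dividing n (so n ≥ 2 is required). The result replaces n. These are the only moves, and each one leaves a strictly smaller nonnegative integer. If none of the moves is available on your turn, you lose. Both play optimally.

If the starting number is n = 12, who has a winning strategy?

Label each position W (a win for the player to move) or L (a loss). A position with no legal move is L; any other position is W exactly when some move reaches an L, and L when every move reaches a W.
n=0: no move → L
n=1: W (go to 0, an L position)
n=2: W (go to 0, an L position)
n=3: W (go to 0, an L position)
n=4: L (options 2(W), 3(W) are all W)
n=5: W (go to 0, an L position)
n=6: W (go to 4, an L position)
n=7: W (go to 0, an L position)
n=8: W (go to 4, an L position)
n=9: L (options 6(W), 8(W) are all W)
n=10: W (go to 9, an L position)
n=11: W (go to 0, an L position)
n=12: W (go to 9, an L position)
The starting position 12 is W: Maya should move to 9, handing over an L position.

Maya wins.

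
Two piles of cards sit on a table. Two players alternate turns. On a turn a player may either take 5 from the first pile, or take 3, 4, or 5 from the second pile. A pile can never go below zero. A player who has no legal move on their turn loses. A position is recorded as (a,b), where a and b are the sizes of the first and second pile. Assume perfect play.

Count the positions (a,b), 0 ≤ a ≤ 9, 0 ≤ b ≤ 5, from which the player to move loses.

Label each position W (a win for the player to move) or L (a loss). A position with no legal move is L; any other position is W exactly when some move reaches an L, and L when every move reaches a W.
Every move lowers a or b (never raises either), so fill the grid row by row in increasing a, and left to right within a row: each cell's successors are then already labelled.
      b=0  b=1  b=2  b=3  b=4  b=5
a=0:    L    L    L    W    W    W
a=1:    L    L    L    W    W    W
a=2:    L    L    L    W    W    W
a=3:    L    L    L    W    W    W
a=4:    L    L    L    W    W    W
a=5:    W    W    W    L    L    L
a=6:    W    W    W    L    L    L
a=7:    W    W    W    L    L    L
a=8:    W    W    W    L    L    L
a=9:    W    W    W    L    L    L
Cells with no legal move (terminal, hence L): (0,0), (0,1), (0,2), (1,0), (1,1), (1,2), (2,0), (2,1), (2,2), (3,0), (3,1), (3,2), (4,0), (4,1), (4,2).
The remaining L cells, each justified by listing all of its moves:
(5,3): only reaches (0,3)(W), (5,0)(W), all W → L
(5,4): only reaches (0,4)(W), (5,1)(W), (5,0)(W), all W → L
(5,5): only reaches (0,5)(W), (5,2)(W), (5,1)(W), (5,0)(W), all W → L
(6,3): only reaches (1,3)(W), (6,0)(W), all W → L
(6,4): only reaches (1,4)(W), (6,1)(W), (6,0)(W), all W → L
(6,5): only reaches (1,5)(W), (6,2)(W), (6,1)(W), (6,0)(W), all W → L
(7,3): only reaches (2,3)(W), (7,0)(W), all W → L
(7,4): only reaches (2,4)(W), (7,1)(W), (7,0)(W), all W → L
(7,5): only reaches (2,5)(W), (7,2)(W), (7,1)(W), (7,0)(W), all W → L
(8,3): only reaches (3,3)(W), (8,0)(W), all W → L
(8,4): only reaches (3,4)(W), (8,1)(W), (8,0)(W), all W → L
(8,5): only reaches (3,5)(W), (8,2)(W), (8,1)(W), (8,0)(W), all W → L
(9,3): only reaches (4,3)(W), (9,0)(W), all W → L
(9,4): only reaches (4,4)(W), (9,1)(W), (9,0)(W), all W → L
(9,5): only reaches (4,5)(W), (9,2)(W), (9,1)(W), (9,0)(W), all W → L
Every other cell has at least one move into one of the L cells above, so it is W.
L cells per row: a=0: 3, a=1: 3, a=2: 3, a=3: 3, a=4: 3, a=5: 3, a=6: 3, a=7: 3, a=8: 3, a=9: 3; total 30.

30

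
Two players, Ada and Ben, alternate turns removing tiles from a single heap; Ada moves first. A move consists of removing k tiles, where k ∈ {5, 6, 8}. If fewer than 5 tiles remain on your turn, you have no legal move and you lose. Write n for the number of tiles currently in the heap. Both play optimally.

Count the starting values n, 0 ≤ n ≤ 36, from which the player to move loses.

15

Positions with no move are L. A position that does have a move is losing for the player to move precisely when every available move leads to a winning position for the opponent. Fill in the labels:
n=0: no move → L
n=1: no move → L
n=2: no move → L
n=3: no move → L
n=4: no move → L
n=5: W (go to 0, an L position)
n=6: W (go to 1, an L position)
n=7: W (go to 2, an L position)
n=8: W (go to 3, an L position)
n=9: W (go to 4, an L position)
n=10: W (go to 4, an L position)
n=11: W (go to 3, an L position)
n=12: W (go to 4, an L position)
n=13: L (options 8(W), 7(W), 5(W) are all W)
n=14: L (options 9(W), 8(W), 6(W) are all W)
n=15: L (options 10(W), 9(W), 7(W) are all W)
n=16: L (options 11(W), 10(W), 8(W) are all W)
n=17: L (options 12(W), 11(W), 9(W) are all W)
n=18: W (go to 13, an L position)
n=19: W (go to 14, an L position)
n=20: W (go to 15, an L position)
n=21: W (go to 16, an L position)
n=22: W (go to 17, an L position)
n=23: W (go to 17, an L position)
n=24: W (go to 16, an L position)
n=25: W (go to 17, an L position)
n=26: L (options 21(W), 20(W), 18(W) are all W)
n=27: L (options 22(W), 21(W), 19(W) are all W)
n=28: L (options 23(W), 22(W), 20(W) are all W)
n=29: L (options 24(W), 23(W), 21(W) are all W)
n=30: L (options 25(W), 24(W), 22(W) are all W)
n=31: W (go to 26, an L position)
n=32: W (go to 27, an L position)
n=33: W (go to 28, an L position)
n=34: W (go to 29, an L position)
n=35: W (go to 30, an L position)
n=36: W (go to 30, an L position)
L entries with 0 ≤ n ≤ 36: n = 0, 1, 2, 3, 4, 13, 14, 15, 16, 17, 26, 27, 28, 29, 30; that makes 15.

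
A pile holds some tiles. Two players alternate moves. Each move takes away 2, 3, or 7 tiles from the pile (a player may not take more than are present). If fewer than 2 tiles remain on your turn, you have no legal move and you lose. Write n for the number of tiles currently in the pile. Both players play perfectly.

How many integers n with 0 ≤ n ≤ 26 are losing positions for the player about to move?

12

Positions with no move are L. A position that does have a move is losing for the player to move precisely when every available move leads to a winning position for the opponent. Fill in the labels:
n=0: no move → L
n=1: no move → L
n=2: W (go to 0, an L position)
n=3: W (go to 1, an L position)
n=4: W (go to 1, an L position)
n=5: L (options 3(W), 2(W) are all W)
n=6: L (options 4(W), 3(W) are all W)
n=7: W (go to 5, an L position)
n=8: W (go to 6, an L position)
n=9: W (go to 6, an L position)
n=10: L (options 8(W), 7(W), 3(W) are all W)
n=11: L (options 9(W), 8(W), 4(W) are all W)
n=12: W (go to 10, an L position)
n=13: W (go to 11, an L position)
n=14: W (go to 11, an L position)
n=15: L (options 13(W), 12(W), 8(W) are all W)
n=16: L (options 14(W), 13(W), 9(W) are all W)
n=17: W (go to 15, an L position)
n=18: W (go to 16, an L position)
n=19: W (go to 16, an L position)
n=20: L (options 18(W), 17(W), 13(W) are all W)
n=21: L (options 19(W), 18(W), 14(W) are all W)
n=22: W (go to 20, an L position)
n=23: W (go to 21, an L position)
n=24: W (go to 21, an L position)
n=25: L (options 23(W), 22(W), 18(W) are all W)
n=26: L (options 24(W), 23(W), 19(W) are all W)
L entries with 0 ≤ n ≤ 26: n = 0, 1, 5, 6, 10, 11, 15, 16, 20, 21, 25, 26; that makes 12.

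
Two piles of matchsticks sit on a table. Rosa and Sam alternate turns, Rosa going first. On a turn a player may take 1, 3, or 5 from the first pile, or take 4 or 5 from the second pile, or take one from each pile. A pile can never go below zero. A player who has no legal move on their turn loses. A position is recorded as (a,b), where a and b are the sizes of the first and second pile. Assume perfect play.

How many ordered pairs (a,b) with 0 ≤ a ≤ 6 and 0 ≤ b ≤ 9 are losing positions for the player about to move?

29

Label each position W (a win for the player to move) or L (a loss). A position with no legal move is L; any other position is W exactly when some move reaches an L, and L when every move reaches a W.
Every move lowers a or b (never raises either), so fill the grid row by row in increasing a, and left to right within a row: each cell's successors are then already labelled.
      b=0  b=1  b=2  b=3  b=4  b=5  b=6  b=7  b=8  b=9
a=0:    L    L    L    L    W    W    W    W    W    L
a=1:    W    W    W    W    W    L    L    L    L    W
a=2:    L    L    L    L    W    W    W    W    W    W
a=3:    W    W    W    W    W    L    L    L    L    W
a=4:    L    L    L    L    W    W    W    W    W    W
a=5:    W    W    W    W    W    L    L    L    L    W
a=6:    L    L    L    L    W    W    W    W    W    W
Cells with no legal move (terminal, hence L): (0,0), (0,1), (0,2), (0,3).
The remaining L cells, each justified by listing all of its moves:
(0,9): L (options (0,5)(W), (0,4)(W) are all W)
(1,5): L (options (0,5)(W), (1,1)(W), (1,0)(W), (0,4)(W) are all W)
(1,6): L (options (0,6)(W), (1,2)(W), (1,1)(W), (0,5)(W) are all W)
(1,7): L (options (0,7)(W), (1,3)(W), (1,2)(W), (0,6)(W) are all W)
(1,8): L (options (0,8)(W), (1,4)(W), (1,3)(W), (0,7)(W) are all W)
(2,0): L (sole option (1,0)(W) is W)
(2,1): L (options (1,1)(W), (1,0)(W) are all W)
(2,2): L (options (1,2)(W), (1,1)(W) are all W)
(2,3): L (options (1,3)(W), (1,2)(W) are all W)
(3,5): L (options (2,5)(W), (0,5)(W), (3,1)(W), (3,0)(W), (2,4)(W) are all W)
(3,6): L (options (2,6)(W), (0,6)(W), (3,2)(W), (3,1)(W), (2,5)(W) are all W)
(3,7): L (options (2,7)(W), (0,7)(W), (3,3)(W), (3,2)(W), (2,6)(W) are all W)
(3,8): L (options (2,8)(W), (0,8)(W), (3,4)(W), (3,3)(W), (2,7)(W) are all W)
(4,0): L (options (3,0)(W), (1,0)(W) are all W)
(4,1): L (options (3,1)(W), (1,1)(W), (3,0)(W) are all W)
(4,2): L (options (3,2)(W), (1,2)(W), (3,1)(W) are all W)
(4,3): L (options (3,3)(W), (1,3)(W), (3,2)(W) are all W)
(5,5): L (options (4,5)(W), (2,5)(W), (0,5)(W), (5,1)(W), (5,0)(W), (4,4)(W) are all W)
(5,6): L (options (4,6)(W), (2,6)(W), (0,6)(W), (5,2)(W), (5,1)(W), (4,5)(W) are all W)
(5,7): L (options (4,7)(W), (2,7)(W), (0,7)(W), (5,3)(W), (5,2)(W), (4,6)(W) are all W)
(5,8): L (options (4,8)(W), (2,8)(W), (0,8)(W), (5,4)(W), (5,3)(W), (4,7)(W) are all W)
(6,0): L (options (5,0)(W), (3,0)(W), (1,0)(W) are all W)
(6,1): L (options (5,1)(W), (3,1)(W), (1,1)(W), (5,0)(W) are all W)
(6,2): L (options (5,2)(W), (3,2)(W), (1,2)(W), (5,1)(W) are all W)
(6,3): L (options (5,3)(W), (3,3)(W), (1,3)(W), (5,2)(W) are all W)
Every other cell has at least one move into one of the L cells above, so it is W.
L cells per row: a=0: 5, a=1: 4, a=2: 4, a=3: 4, a=4: 4, a=5: 4, a=6: 4; total 29.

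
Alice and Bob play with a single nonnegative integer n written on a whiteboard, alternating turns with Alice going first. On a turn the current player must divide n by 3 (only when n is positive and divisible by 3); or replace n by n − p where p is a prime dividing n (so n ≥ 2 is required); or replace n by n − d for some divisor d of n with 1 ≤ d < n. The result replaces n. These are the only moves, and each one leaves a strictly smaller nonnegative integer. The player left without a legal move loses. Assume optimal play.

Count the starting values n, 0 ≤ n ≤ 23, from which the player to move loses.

6

Work bottom-up. With no move the player to move loses. Otherwise the position is W if at least one move leads to an L position for the opponent, and L if every move leads to a W.
n=0: no move → L
n=1: no move → L
n=2: reaches L-position 0 → W
n=3: reaches L-position 0 → W
n=4: only reaches 2(W), 3(W), all W → L
n=5: reaches L-position 0 → W
n=6: reaches L-position 4 → W
n=7: reaches L-position 0 → W
n=8: reaches L-position 4 → W
n=9: only reaches 3(W), 6(W), 8(W), all W → L
n=10: reaches L-position 9 → W
n=11: reaches L-position 0 → W
n=12: reaches L-position 4 → W
n=13: reaches L-position 0 → W
n=14: only reaches 7(W), 12(W), 13(W), all W → L
n=15: reaches L-position 14 → W
n=16: reaches L-position 14 → W
n=17: reaches L-position 0 → W
n=18: reaches L-position 9 → W
n=19: reaches L-position 0 → W
n=20: only reaches 10(W), 15(W), 16(W), 18(W), 19(W), all W → L
n=21: reaches L-position 14 → W
n=22: reaches L-position 20 → W
n=23: reaches L-position 0 → W
L entries with 0 ≤ n ≤ 23: n = 0, 1, 4, 9, 14, 20; that makes 6.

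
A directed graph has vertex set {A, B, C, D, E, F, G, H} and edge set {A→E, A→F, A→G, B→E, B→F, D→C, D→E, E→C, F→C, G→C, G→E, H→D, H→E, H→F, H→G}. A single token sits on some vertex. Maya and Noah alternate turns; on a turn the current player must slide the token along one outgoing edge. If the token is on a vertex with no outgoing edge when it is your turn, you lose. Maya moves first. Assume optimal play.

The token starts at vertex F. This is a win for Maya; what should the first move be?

Move to C.

Positions with no move are L. A position that does have a move is losing for the player to move precisely when every available move leads to a winning position for the opponent. Fill in the labels:
Every edge goes from a vertex to one that appears earlier in the order C, E, G, F, D, B, H, A, so processing vertices in that order labels each vertex after all of its successors.
C: no outgoing edge → L
E: →C(L), so W
G: →C(L), so W
F: →C(L), so W
D: →C(L), so W
B: →F(W), E(W) — all W, so L
H: →D(W), F(W), G(W), E(W) — all W, so L
A: →F(W), G(W), E(W) — all W, so L
From F, the L positions reachable in one move are: C.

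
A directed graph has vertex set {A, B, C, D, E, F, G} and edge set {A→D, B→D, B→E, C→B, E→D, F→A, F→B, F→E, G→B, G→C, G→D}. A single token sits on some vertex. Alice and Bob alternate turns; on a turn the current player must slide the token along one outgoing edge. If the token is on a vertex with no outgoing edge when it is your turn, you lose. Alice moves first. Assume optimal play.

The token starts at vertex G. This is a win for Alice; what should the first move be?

Classify positions by backward induction: terminal positions (no move available) are L. From any other position, the mover wins iff some move reaches an L.
Every edge goes from a vertex to one that appears earlier in the order D, E, B, C, G, A, F, so processing vertices in that order labels each vertex after all of its successors.
D: no outgoing edge → L
E: W (go to D, an L position)
B: W (go to D, an L position)
C: L (sole option B(W) is W)
G: W (go to C, an L position)
A: W (go to D, an L position)
F: L (options A(W), B(W), E(W) are all W)
From G, the L positions reachable in one move are: C, D. Any move reaching one of these is winning.

Move to C.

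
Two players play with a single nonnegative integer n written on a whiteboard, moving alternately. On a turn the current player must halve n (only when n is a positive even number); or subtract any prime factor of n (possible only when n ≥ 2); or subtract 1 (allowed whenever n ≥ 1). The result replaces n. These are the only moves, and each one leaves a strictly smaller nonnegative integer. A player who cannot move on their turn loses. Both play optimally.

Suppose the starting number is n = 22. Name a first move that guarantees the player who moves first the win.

Move to 20.

Classify positions by backward induction: terminal positions (no move available) are L. From any other position, the mover wins iff some move reaches an L.
n=0: no move → L
n=1: W (go to 0, an L position)
n=2: W (go to 0, an L position)
n=3: W (go to 0, an L position)
n=4: L (options 2(W), 3(W) are all W)
n=5: W (go to 0, an L position)
n=6: W (go to 4, an L position)
n=7: W (go to 0, an L position)
n=8: W (go to 4, an L position)
n=9: L (options 6(W), 8(W) are all W)
n=10: W (go to 9, an L position)
n=11: W (go to 0, an L position)
n=12: W (go to 9, an L position)
n=13: W (go to 0, an L position)
n=14: L (options 7(W), 12(W), 13(W) are all W)
n=15: W (go to 14, an L position)
n=16: W (go to 14, an L position)
n=17: W (go to 0, an L position)
n=18: W (go to 9, an L position)
n=19: W (go to 0, an L position)
n=20: L (options 10(W), 15(W), 18(W), 19(W) are all W)
n=21: W (go to 14, an L position)
n=22: W (go to 20, an L position)
From 22, the L positions reachable in one move are: 20.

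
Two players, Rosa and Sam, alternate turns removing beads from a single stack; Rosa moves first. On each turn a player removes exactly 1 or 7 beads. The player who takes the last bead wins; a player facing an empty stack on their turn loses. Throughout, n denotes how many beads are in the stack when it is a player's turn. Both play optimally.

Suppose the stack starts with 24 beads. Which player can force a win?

Sam wins.

Build the W/L table. Terminal = L. A non-terminal position is W if it has a move to some L; otherwise it is L.
n=0: no move → L
n=1: can move to 0, which is L ⇒ W
n=2: the only move is to 1(W), a W ⇒ L
n=3: can move to 2, which is L ⇒ W
n=4: the only move is to 3(W), a W ⇒ L
n=5: can move to 4, which is L ⇒ W
n=6: the only move is to 5(W), a W ⇒ L
n=7: can move to 6, which is L ⇒ W
n=8: moves to 7(W), 1(W); every one is W ⇒ L
n=9: can move to 8, which is L ⇒ W
n=10: moves to 9(W), 3(W); every one is W ⇒ L
n=11: can move to 10, which is L ⇒ W
n=12: moves to 11(W), 5(W); every one is W ⇒ L
n=13: can move to 12, which is L ⇒ W
n=14: moves to 13(W), 7(W); every one is W ⇒ L
n=15: can move to 14, which is L ⇒ W
n=16: moves to 15(W), 9(W); every one is W ⇒ L
n=17: can move to 16, which is L ⇒ W
n=18: moves to 17(W), 11(W); every one is W ⇒ L
n=19: can move to 18, which is L ⇒ W
n=20: moves to 19(W), 13(W); every one is W ⇒ L
n=21: can move to 20, which is L ⇒ W
n=22: moves to 21(W), 15(W); every one is W ⇒ L
n=23: can move to 22, which is L ⇒ W
n=24: moves to 23(W), 17(W); every one is W ⇒ L
Every move from 24 reaches a W position, so the mover loses.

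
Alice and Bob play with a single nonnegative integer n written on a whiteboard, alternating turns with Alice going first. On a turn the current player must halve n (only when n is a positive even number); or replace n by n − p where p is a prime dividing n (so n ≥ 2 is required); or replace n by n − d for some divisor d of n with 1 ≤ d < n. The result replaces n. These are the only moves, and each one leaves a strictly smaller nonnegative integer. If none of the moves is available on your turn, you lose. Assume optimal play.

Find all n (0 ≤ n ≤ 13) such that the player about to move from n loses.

0, 1, 4, 9

Classify positions by backward induction: terminal positions (no move available) are L. From any other position, the mover wins iff some move reaches an L.
n=0: no move → L
n=1: no move → L
n=2: →0(L), so W
n=3: →0(L), so W
n=4: →2(W), 3(W) — all W, so L
n=5: →0(L), so W
n=6: →4(L), so W
n=7: →0(L), so W
n=8: →4(L), so W
n=9: →6(W), 8(W) — all W, so L
n=10: →9(L), so W
n=11: →0(L), so W
n=12: →9(L), so W
n=13: →0(L), so W
The losing starting values of n are exactly the entries labelled L in this table (4 of them).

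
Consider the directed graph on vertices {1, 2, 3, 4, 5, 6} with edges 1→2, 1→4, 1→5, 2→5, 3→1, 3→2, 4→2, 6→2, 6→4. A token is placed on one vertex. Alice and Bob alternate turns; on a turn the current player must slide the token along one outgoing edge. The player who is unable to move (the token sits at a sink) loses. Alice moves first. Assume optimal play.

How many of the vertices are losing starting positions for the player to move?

Label each position W (a win for the player to move) or L (a loss). A position with no legal move is L; any other position is W exactly when some move reaches an L, and L when every move reaches a W.
Every edge goes from a vertex to one that appears earlier in the order 5, 2, 4, 1, 6, 3, so processing vertices in that order labels each vertex after all of its successors.
5: no outgoing edge → L
2: W (go to 5, an L position)
4: L (sole option 2(W) is W)
1: W (go to 4, an L position)
6: W (go to 4, an L position)
3: L (options 1(W), 2(W) are all W)
The L vertices are 3, 4, 5; that is 3 in all.

3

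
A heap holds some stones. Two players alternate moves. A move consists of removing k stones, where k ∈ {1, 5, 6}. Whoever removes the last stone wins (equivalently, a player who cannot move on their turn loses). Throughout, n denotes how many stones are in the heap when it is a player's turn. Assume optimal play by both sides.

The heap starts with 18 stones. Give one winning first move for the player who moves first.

Classify positions by backward induction: terminal positions (no move available) are L. From any other position, the mover wins iff some move reaches an L.
n=0: no move → L
n=1: can move to 0, which is L ⇒ W
n=2: the only move is to 1(W), a W ⇒ L
n=3: can move to 2, which is L ⇒ W
n=4: the only move is to 3(W), a W ⇒ L
n=5: can move to 4, which is L ⇒ W
n=6: can move to 0, which is L ⇒ W
n=7: can move to 2, which is L ⇒ W
n=8: can move to 2, which is L ⇒ W
n=9: can move to 4, which is L ⇒ W
n=10: can move to 4, which is L ⇒ W
n=11: moves to 10(W), 6(W), 5(W); every one is W ⇒ L
n=12: can move to 11, which is L ⇒ W
n=13: moves to 12(W), 8(W), 7(W); every one is W ⇒ L
n=14: can move to 13, which is L ⇒ W
n=15: moves to 14(W), 10(W), 9(W); every one is W ⇒ L
n=16: can move to 15, which is L ⇒ W
n=17: can move to 11, which is L ⇒ W
n=18: can move to 13, which is L ⇒ W
From 18, the L positions reachable in one move are: 13.

Remove 5, leaving 13.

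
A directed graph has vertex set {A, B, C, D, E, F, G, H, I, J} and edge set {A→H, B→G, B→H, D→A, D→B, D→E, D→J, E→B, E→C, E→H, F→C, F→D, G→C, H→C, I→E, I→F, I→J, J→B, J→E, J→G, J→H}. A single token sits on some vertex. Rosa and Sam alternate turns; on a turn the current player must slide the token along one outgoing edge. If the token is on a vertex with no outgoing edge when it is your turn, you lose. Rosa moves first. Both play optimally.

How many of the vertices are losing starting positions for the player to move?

Positions with no move are L. A position that does have a move is losing for the player to move precisely when every available move leads to a winning position for the opponent. Fill in the labels:
Every edge goes from a vertex to one that appears earlier in the order C, G, H, B, A, E, J, D, F, I, so processing vertices in that order labels each vertex after all of its successors.
C: no outgoing edge → L
G: W (go to C, an L position)
H: W (go to C, an L position)
B: L (options H(W), G(W) are all W)
A: L (sole option H(W) is W)
E: W (go to B, an L position)
J: W (go to B, an L position)
D: W (go to A, an L position)
F: W (go to C, an L position)
I: L (options F(W), J(W), E(W) are all W)
The L vertices are A, B, C, I; that is 4 in all.

4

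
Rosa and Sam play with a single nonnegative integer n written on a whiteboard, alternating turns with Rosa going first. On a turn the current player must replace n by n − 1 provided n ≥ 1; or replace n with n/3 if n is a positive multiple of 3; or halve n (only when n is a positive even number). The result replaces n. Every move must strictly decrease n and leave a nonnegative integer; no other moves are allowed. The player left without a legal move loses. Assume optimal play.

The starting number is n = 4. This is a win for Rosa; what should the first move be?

Positions with no move are L. A position that does have a move is losing for the player to move precisely when every available move leads to a winning position for the opponent. Fill in the labels:
n=0: no move → L
n=1: →0(L), so W
n=2: →1(W) only, which is W, so L
n=3: →2(L), so W
n=4: →2(L), so W
From 4, the L positions reachable in one move are: 2.

Move to 2.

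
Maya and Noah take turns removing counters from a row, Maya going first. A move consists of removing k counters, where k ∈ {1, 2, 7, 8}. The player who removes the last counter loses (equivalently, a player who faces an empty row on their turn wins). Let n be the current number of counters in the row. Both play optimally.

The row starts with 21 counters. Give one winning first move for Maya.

Use the standard recursion: the mover wins at a terminal position; elsewhere, the mover wins exactly when some move hands the opponent an L position.
n=0: no move; the opponent has just taken the last counter and therefore loses → W
n=1: only reaches 0(W), which is W → L
n=2: reaches L-position 1 → W
n=3: reaches L-position 1 → W
n=4: only reaches 3(W), 2(W), all W → L
n=5: reaches L-position 4 → W
n=6: reaches L-position 4 → W
n=7: only reaches 6(W), 5(W), 0(W), all W → L
n=8: reaches L-position 7 → W
n=9: reaches L-position 7 → W
n=10: only reaches 9(W), 8(W), 3(W), 2(W), all W → L
n=11: reaches L-position 10 → W
n=12: reaches L-position 10 → W
n=13: only reaches 12(W), 11(W), 6(W), 5(W), all W → L
n=14: reaches L-position 13 → W
n=15: reaches L-position 13 → W
n=16: only reaches 15(W), 14(W), 9(W), 8(W), all W → L
n=17: reaches L-position 16 → W
n=18: reaches L-position 16 → W
n=19: only reaches 18(W), 17(W), 12(W), 11(W), all W → L
n=20: reaches L-position 19 → W
n=21: reaches L-position 19 → W
From 21, the L positions reachable in one move are: 19, 13. Any move reaching one of these is winning.

Remove 2, leaving 19.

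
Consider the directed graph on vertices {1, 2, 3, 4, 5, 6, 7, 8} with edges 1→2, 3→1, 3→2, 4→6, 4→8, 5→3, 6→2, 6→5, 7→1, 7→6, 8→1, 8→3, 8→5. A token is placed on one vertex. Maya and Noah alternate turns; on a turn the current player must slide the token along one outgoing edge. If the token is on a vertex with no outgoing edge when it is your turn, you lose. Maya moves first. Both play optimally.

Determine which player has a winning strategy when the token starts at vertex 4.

Noah wins.

Classify positions by backward induction: terminal positions (no move available) are L. From any other position, the mover wins iff some move reaches an L.
Every edge goes from a vertex to one that appears earlier in the order 2, 1, 3, 5, 6, 8, 4, 7, so processing vertices in that order labels each vertex after all of its successors.
2: no outgoing edge → L
1: reaches L-position 2 → W
3: reaches L-position 2 → W
5: only reaches 3(W), which is W → L
6: reaches L-position 5 → W
8: reaches L-position 5 → W
4: only reaches 8(W), 6(W), all W → L
7: only reaches 6(W), 1(W), all W → L
Every move from 4 reaches a W position, so the mover loses.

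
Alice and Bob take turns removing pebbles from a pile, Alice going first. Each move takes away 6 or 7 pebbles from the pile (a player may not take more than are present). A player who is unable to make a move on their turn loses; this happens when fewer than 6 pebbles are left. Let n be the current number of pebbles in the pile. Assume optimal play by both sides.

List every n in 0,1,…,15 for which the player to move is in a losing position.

0, 1, 2, 3, 4, 5, 13, 14, 15

Label each position W (a win for the player to move) or L (a loss). A position with no legal move is L; any other position is W exactly when some move reaches an L, and L when every move reaches a W.
n=0: no move → L
n=1: no move → L
n=2: no move → L
n=3: no move → L
n=4: no move → L
n=5: no move → L
n=6: can move to 0, which is L ⇒ W
n=7: can move to 1, which is L ⇒ W
n=8: can move to 2, which is L ⇒ W
n=9: can move to 3, which is L ⇒ W
n=10: can move to 4, which is L ⇒ W
n=11: can move to 5, which is L ⇒ W
n=12: can move to 5, which is L ⇒ W
n=13: moves to 7(W), 6(W); every one is W ⇒ L
n=14: moves to 8(W), 7(W); every one is W ⇒ L
n=15: moves to 9(W), 8(W); every one is W ⇒ L
The losing starting values of n are exactly the entries labelled L in this table (9 of them).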